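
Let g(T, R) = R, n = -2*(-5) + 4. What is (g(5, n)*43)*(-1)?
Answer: -602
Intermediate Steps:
n = 14 (n = 10 + 4 = 14)
(g(5, n)*43)*(-1) = (14*43)*(-1) = 602*(-1) = -602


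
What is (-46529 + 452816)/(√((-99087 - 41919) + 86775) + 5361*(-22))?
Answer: -15972767118/4636789865 - 135429*I*√54231/4636789865 ≈ -3.4448 - 0.0068017*I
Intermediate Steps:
(-46529 + 452816)/(√((-99087 - 41919) + 86775) + 5361*(-22)) = 406287/(√(-141006 + 86775) - 117942) = 406287/(√(-54231) - 117942) = 406287/(I*√54231 - 117942) = 406287/(-117942 + I*√54231)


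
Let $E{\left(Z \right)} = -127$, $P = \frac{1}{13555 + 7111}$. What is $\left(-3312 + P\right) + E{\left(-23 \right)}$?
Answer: $- \frac{71070373}{20666} \approx -3439.0$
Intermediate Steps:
$P = \frac{1}{20666} \approx 4.8389 \cdot 10^{-5}$
$\left(-3312 + P\right) + E{\left(-23 \right)} = \left(-3312 + \frac{1}{20666}\right) - 127 = - \frac{68445791}{20666} - 127 = - \frac{71070373}{20666}$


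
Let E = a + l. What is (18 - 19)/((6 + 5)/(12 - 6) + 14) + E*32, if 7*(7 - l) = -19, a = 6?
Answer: 334358/665 ≈ 502.79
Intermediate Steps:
l = 68/7 (l = 7 - ⅐*(-19) = 7 + 19/7 = 68/7 ≈ 9.7143)
E = 110/7 (E = 6 + 68/7 = 110/7 ≈ 15.714)
(18 - 19)/((6 + 5)/(12 - 6) + 14) + E*32 = (18 - 19)/((6 + 5)/(12 - 6) + 14) + (110/7)*32 = -1/(11/6 + 14) + 3520/7 = -1/95/6 + 3520/7 = -1*6/95 + 3520/7 = -6/95 + 3520/7 = 334358/665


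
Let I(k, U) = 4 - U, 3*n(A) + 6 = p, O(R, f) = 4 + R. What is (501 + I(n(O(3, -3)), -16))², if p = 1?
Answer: 271441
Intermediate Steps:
n(A) = -5/3 (n(A) = -2 + (⅓)*1 = -2 + ⅓ = -5/3)
(501 + I(n(O(3, -3)), -16))² = (501 + (4 - 1*(-16)))² = (501 + (4 + 16))² = (501 + 20)² = 521² = 271441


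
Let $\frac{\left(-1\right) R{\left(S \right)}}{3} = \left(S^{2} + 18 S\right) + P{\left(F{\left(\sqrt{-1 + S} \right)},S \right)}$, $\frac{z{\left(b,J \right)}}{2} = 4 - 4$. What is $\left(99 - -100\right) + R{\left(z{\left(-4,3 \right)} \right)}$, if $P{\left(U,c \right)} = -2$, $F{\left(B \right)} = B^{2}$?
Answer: $205$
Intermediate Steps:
$z{\left(b,J \right)} = 0$ ($z{\left(b,J \right)} = 2 \left(4 - 4\right) = 2 \cdot 0 = 0$)
$R{\left(S \right)} = 6 - 54 S - 3 S^{2}$ ($R{\left(S \right)} = - 3 \left(\left(S^{2} + 18 S\right) - 2\right) = - 3 \left(-2 + S^{2} + 18 S\right) = 6 - 54 S - 3 S^{2}$)
$\left(99 - -100\right) + R{\left(z{\left(-4,3 \right)} \right)} = \left(99 - -100\right) - \left(-6 + 3 \cdot 0^{2}\right) = \left(99 + 100\right) + \left(6 + 0 - 0\right) = 199 + \left(6 + 0 + 0\right) = 199 + 6 = 205$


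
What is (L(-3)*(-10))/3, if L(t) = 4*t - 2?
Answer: 140/3 ≈ 46.667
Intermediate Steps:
L(t) = -2 + 4*t
(L(-3)*(-10))/3 = ((-2 + 4*(-3))*(-10))/3 = ((-2 - 12)*(-10))*(1/3) = -14*(-10)*(1/3) = 140*(1/3) = 140/3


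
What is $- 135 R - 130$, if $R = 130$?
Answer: $-17680$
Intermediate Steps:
$- 135 R - 130 = \left(-135\right) 130 - 130 = -17550 - 130 = -17680$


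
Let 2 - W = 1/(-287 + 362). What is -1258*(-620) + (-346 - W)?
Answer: 58470901/75 ≈ 7.7961e+5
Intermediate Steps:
W = 149/75 (W = 2 - 1/(-287 + 362) = 2 - 1/75 = 149/75 ≈ 1.9867)
-1258*(-620) + (-346 - W) = -1258*(-620) + (-346 - 1*149/75) = 779960 + (-346 - 149/75) = 779960 - 26099/75 = 58470901/75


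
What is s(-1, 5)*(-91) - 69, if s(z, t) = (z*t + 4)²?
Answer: -160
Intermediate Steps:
s(z, t) = (4 + t*z)² (s(z, t) = (t*z + 4)² = (4 + t*z)²)
s(-1, 5)*(-91) - 69 = (4 + 5*(-1))²*(-91) - 69 = (4 - 5)²*(-91) - 69 = (-1)²*(-91) - 69 = 1*(-91) - 69 = -91 - 69 = -160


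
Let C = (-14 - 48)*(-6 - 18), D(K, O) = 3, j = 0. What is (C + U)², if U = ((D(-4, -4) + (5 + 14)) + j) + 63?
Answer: 2474329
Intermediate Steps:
C = 1488 (C = -62*(-24) = 1488)
U = 85 (U = ((3 + (5 + 14)) + 0) + 63 = ((3 + 19) + 0) + 63 = (22 + 0) + 63 = 22 + 63 = 85)
(C + U)² = (1488 + 85)² = 1573² = 2474329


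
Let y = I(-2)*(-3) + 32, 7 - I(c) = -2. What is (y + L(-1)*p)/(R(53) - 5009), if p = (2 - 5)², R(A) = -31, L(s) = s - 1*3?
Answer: 31/5040 ≈ 0.0061508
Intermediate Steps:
L(s) = -3 + s (L(s) = s - 3 = -3 + s)
I(c) = 9 (I(c) = 7 - 1*(-2) = 7 + 2 = 9)
p = 9 (p = (-3)² = 9)
y = 5 (y = 9*(-3) + 32 = -27 + 32 = 5)
(y + L(-1)*p)/(R(53) - 5009) = (5 + (-3 - 1)*9)/(-31 - 5009) = (5 - 4*9)/(-5040) = (5 - 36)*(-1/5040) = -31*(-1/5040) = 31/5040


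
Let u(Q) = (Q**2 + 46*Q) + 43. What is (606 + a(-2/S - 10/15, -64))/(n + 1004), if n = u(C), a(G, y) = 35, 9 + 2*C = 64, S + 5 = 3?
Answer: 2564/12273 ≈ 0.20891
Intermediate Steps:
S = -2 (S = -5 + 3 = -2)
C = 55/2 (C = -9/2 + (1/2)*64 = -9/2 + 32 = 55/2 ≈ 27.500)
u(Q) = 43 + Q**2 + 46*Q
n = 8257/4 (n = 43 + (55/2)**2 + 46*(55/2) = 43 + 3025/4 + 1265 = 8257/4 ≈ 2064.3)
(606 + a(-2/S - 10/15, -64))/(n + 1004) = (606 + 35)/(8257/4 + 1004) = 641/(12273/4) = 641*(4/12273) = 2564/12273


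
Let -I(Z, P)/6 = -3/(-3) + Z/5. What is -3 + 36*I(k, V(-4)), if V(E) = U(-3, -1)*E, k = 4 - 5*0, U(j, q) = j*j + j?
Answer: -1959/5 ≈ -391.80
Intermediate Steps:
U(j, q) = j + j² (U(j, q) = j² + j = j + j²)
k = 4 (k = 4 + 0 = 4)
V(E) = 6*E (V(E) = (-3*(1 - 3))*E = (-3*(-2))*E = 6*E)
I(Z, P) = -6 - 6*Z/5 (I(Z, P) = -6*(-3/(-3) + Z/5) = -6*(-3*(-⅓) + Z*(⅕)) = -6*(1 + Z/5) = -6 - 6*Z/5)
-3 + 36*I(k, V(-4)) = -3 + 36*(-6 - 6/5*4) = -3 + 36*(-6 - 24/5) = -3 + 36*(-54/5) = -3 - 1944/5 = -1959/5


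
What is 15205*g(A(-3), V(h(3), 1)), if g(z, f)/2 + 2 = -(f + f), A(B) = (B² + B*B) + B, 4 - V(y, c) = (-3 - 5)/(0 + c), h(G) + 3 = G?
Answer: -790660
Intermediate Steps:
h(G) = -3 + G
V(y, c) = 4 + 8/c (V(y, c) = 4 - (-3 - 5)/(0 + c) = 4 - (-8)/c = 4 + 8/c)
A(B) = B + 2*B² (A(B) = (B² + B²) + B = 2*B² + B = B + 2*B²)
g(z, f) = -4 - 4*f (g(z, f) = -4 + 2*(-(f + f)) = -4 + 2*(-2*f) = -4 - 4*f)
15205*g(A(-3), V(h(3), 1)) = 15205*(-4 - 4*(4 + 8/1)) = 15205*(-4 - 4*(4 + 8*1)) = 15205*(-4 - 4*(4 + 8)) = 15205*(-4 - 4*12) = 15205*(-4 - 48) = 15205*(-52) = -790660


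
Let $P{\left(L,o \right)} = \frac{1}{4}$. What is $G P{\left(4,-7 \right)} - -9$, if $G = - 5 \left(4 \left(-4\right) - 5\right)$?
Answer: $\frac{141}{4} \approx 35.25$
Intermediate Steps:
$G = 105$ ($G = - 5 \left(-16 - 5\right) = \left(-5\right) \left(-21\right) = 105$)
$P{\left(L,o \right)} = \frac{1}{4}$
$G P{\left(4,-7 \right)} - -9 = 105 \cdot \frac{1}{4} - -9 = \frac{105}{4} + 9 = \frac{141}{4}$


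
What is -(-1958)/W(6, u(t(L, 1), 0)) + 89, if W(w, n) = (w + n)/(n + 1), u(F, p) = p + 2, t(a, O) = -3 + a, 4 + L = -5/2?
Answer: 3293/4 ≈ 823.25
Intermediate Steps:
L = -13/2 (L = -4 - 5/2 = -13/2 ≈ -6.5000)
u(F, p) = 2 + p
W(w, n) = (n + w)/(1 + n)
-(-1958)/W(6, u(t(L, 1), 0)) + 89 = -(-1958)/(((2 + 0) + 6)/(1 + (2 + 0))) + 89 = -(-1958)/((2 + 6)/(1 + 2)) + 89 = -(-1958)/(8/3) + 89 = -(-1958)/((⅓)*8) + 89 = -(-1958)/8/3 + 89 = -(-1958)*3/8 + 89 = -22*(-267/8) + 89 = 2937/4 + 89 = 3293/4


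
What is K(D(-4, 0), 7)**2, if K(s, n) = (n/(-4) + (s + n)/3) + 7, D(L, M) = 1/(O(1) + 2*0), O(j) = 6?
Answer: 75625/1296 ≈ 58.353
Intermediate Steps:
D(L, M) = 1/6 (D(L, M) = 1/(6 + 2*0) = 1/(6 + 0) = 1/6)
K(s, n) = 7 + s/3 + n/12 (K(s, n) = (n*(-1/4) + (n + s)*(1/3)) + 7 = (-n/4 + (n/3 + s/3)) + 7 = (s/3 + n/12) + 7 = 7 + s/3 + n/12)
K(D(-4, 0), 7)**2 = (7 + (1/3)*(1/6) + (1/12)*7)**2 = (7 + 1/18 + 7/12)**2 = (275/36)**2 = 75625/1296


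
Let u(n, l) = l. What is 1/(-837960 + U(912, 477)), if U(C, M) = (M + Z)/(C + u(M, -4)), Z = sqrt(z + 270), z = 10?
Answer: -690867420324/578918900601042929 - 1816*sqrt(70)/578918900601042929 ≈ -1.1934e-6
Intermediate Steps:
Z = 2*sqrt(70) (Z = sqrt(10 + 270) = sqrt(280) = 2*sqrt(70) ≈ 16.733)
U(C, M) = (M + 2*sqrt(70))/(-4 + C) (U(C, M) = (M + 2*sqrt(70))/(C - 4) = (M + 2*sqrt(70))/(-4 + C))
1/(-837960 + U(912, 477)) = 1/(-837960 + (477 + 2*sqrt(70))/(-4 + 912)) = 1/(-837960 + (477 + 2*sqrt(70))/908) = 1/(-837960 + (477/908 + sqrt(70)/454)) = 1/(-760867203/908 + sqrt(70)/454)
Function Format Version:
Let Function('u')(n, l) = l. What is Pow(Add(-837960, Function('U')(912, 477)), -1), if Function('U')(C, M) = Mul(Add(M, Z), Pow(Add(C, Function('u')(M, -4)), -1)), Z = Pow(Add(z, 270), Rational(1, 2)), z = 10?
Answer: Add(Rational(-690867420324, 578918900601042929), Mul(Rational(-1816, 578918900601042929), Pow(70, Rational(1, 2)))) ≈ -1.1934e-6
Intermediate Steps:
Z = Mul(2, Pow(70, Rational(1, 2))) (Z = Pow(Add(10, 270), Rational(1, 2)) = Pow(280, Rational(1, 2)) = Mul(2, Pow(70, Rational(1, 2))) ≈ 16.733)
Function('U')(C, M) = Mul(Pow(Add(-4, C), -1), Add(M, Mul(2, Pow(70, Rational(1, 2))))) (Function('U')(C, M) = Mul(Add(M, Mul(2, Pow(70, Rational(1, 2)))), Pow(Add(C, -4), -1)) = Mul(Add(M, Mul(2, Pow(70, Rational(1, 2)))), Pow(Add(-4, C), -1)) = Mul(Pow(Add(-4, C), -1), Add(M, Mul(2, Pow(70, Rational(1, 2))))))
Pow(Add(-837960, Function('U')(912, 477)), -1) = Pow(Add(-837960, Mul(Pow(Add(-4, 912), -1), Add(477, Mul(2, Pow(70, Rational(1, 2)))))), -1) = Pow(Add(-837960, Mul(Pow(908, -1), Add(477, Mul(2, Pow(70, Rational(1, 2)))))), -1) = Pow(Add(-837960, Mul(Rational(1, 908), Add(477, Mul(2, Pow(70, Rational(1, 2)))))), -1) = Pow(Add(-837960, Add(Rational(477, 908), Mul(Rational(1, 454), Pow(70, Rational(1, 2))))), -1) = Pow(Add(Rational(-760867203, 908), Mul(Rational(1, 454), Pow(70, Rational(1, 2)))), -1)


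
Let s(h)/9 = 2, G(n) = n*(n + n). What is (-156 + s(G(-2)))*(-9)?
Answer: 1242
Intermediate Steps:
G(n) = 2*n² (G(n) = n*(2*n) = 2*n²)
s(h) = 18 (s(h) = 9*2 = 18)
(-156 + s(G(-2)))*(-9) = (-156 + 18)*(-9) = -138*(-9) = 1242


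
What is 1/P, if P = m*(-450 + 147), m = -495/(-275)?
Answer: -5/2727 ≈ -0.0018335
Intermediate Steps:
m = 9/5 (m = -495*(-1/275) = 9/5 ≈ 1.8000)
P = -2727/5 (P = 9*(-450 + 147)/5 = (9/5)*(-303) = -2727/5 ≈ -545.40)
1/P = 1/(-2727/5) = -5/2727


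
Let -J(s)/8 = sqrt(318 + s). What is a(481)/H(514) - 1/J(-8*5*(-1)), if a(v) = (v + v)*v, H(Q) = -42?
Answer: -231361/21 + sqrt(358)/2864 ≈ -11017.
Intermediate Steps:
a(v) = 2*v**2 (a(v) = (2*v)*v = 2*v**2)
J(s) = -8*sqrt(318 + s)
a(481)/H(514) - 1/J(-8*5*(-1)) = (2*481**2)/(-42) - 1/((-8*sqrt(318 - 8*5*(-1)))) = (2*231361)*(-1/42) - 1/((-8*sqrt(318 - 40*(-1)))) = 462722*(-1/42) - 1/((-8*sqrt(318 + 40))) = -231361/21 - 1/((-8*sqrt(358))) = -231361/21 - (-1)*sqrt(358)/2864 = -231361/21 + sqrt(358)/2864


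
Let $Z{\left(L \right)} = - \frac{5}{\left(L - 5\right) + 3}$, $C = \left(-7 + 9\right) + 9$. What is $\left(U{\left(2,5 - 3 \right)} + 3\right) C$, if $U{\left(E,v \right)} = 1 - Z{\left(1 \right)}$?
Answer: $-11$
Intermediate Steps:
$C = 11$ ($C = 2 + 9 = 11$)
$Z{\left(L \right)} = - \frac{5}{-2 + L}$ ($Z{\left(L \right)} = - \frac{5}{\left(-5 + L\right) + 3} = - \frac{5}{-2 + L}$)
$U{\left(E,v \right)} = -4$ ($U{\left(E,v \right)} = 1 - - \frac{5}{-2 + 1} = 1 - - \frac{5}{-1} = 1 - \left(-5\right) \left(-1\right) = 1 - 5 = -4$)
$\left(U{\left(2,5 - 3 \right)} + 3\right) C = \left(-4 + 3\right) 11 = \left(-1\right) 11 = -11$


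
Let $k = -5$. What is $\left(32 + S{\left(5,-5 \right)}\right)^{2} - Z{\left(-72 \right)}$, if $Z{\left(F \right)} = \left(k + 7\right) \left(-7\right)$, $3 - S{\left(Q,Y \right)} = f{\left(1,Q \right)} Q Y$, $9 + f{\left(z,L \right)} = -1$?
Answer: $46239$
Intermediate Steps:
$f{\left(z,L \right)} = -10$ ($f{\left(z,L \right)} = -9 - 1 = -10$)
$S{\left(Q,Y \right)} = 3 + 10 Q Y$ ($S{\left(Q,Y \right)} = 3 - - 10 Q Y = 3 + 10 Q Y$)
$Z{\left(F \right)} = -14$ ($Z{\left(F \right)} = \left(-5 + 7\right) \left(-7\right) = 2 \left(-7\right) = -14$)
$\left(32 + S{\left(5,-5 \right)}\right)^{2} - Z{\left(-72 \right)} = \left(32 + \left(3 + 10 \cdot 5 \left(-5\right)\right)\right)^{2} - -14 = \left(32 + \left(3 - 250\right)\right)^{2} + 14 = \left(32 - 247\right)^{2} + 14 = \left(-215\right)^{2} + 14 = 46225 + 14 = 46239$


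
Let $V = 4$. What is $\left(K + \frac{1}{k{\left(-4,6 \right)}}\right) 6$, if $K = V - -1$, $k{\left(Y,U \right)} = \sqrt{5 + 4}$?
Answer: $32$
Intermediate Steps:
$k{\left(Y,U \right)} = 3$ ($k{\left(Y,U \right)} = \sqrt{9} = 3$)
$K = 5$ ($K = 4 - -1 = 4 + 1 = 5$)
$\left(K + \frac{1}{k{\left(-4,6 \right)}}\right) 6 = \left(5 + \frac{1}{3}\right) 6 = \frac{16}{3} \cdot 6 = 32$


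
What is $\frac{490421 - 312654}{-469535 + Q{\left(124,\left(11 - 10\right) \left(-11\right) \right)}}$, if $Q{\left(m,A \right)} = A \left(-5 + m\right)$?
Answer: $- \frac{177767}{470844} \approx -0.37755$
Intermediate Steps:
$\frac{490421 - 312654}{-469535 + Q{\left(124,\left(11 - 10\right) \left(-11\right) \right)}} = \frac{490421 - 312654}{-469535 + \left(11 - 10\right) \left(-11\right) \left(-5 + 124\right)} = \frac{177767}{-469535 + 1 \left(-11\right) 119} = \frac{177767}{-469535 - 1309} = \frac{177767}{-470844} = 177767 \left(- \frac{1}{470844}\right) = - \frac{177767}{470844}$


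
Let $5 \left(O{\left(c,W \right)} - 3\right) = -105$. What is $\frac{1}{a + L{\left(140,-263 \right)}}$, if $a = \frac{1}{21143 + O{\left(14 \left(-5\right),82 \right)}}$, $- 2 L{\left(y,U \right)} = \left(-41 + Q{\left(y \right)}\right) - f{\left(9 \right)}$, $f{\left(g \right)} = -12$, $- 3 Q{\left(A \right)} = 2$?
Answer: $\frac{126750}{1880131} \approx 0.067415$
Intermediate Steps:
$Q{\left(A \right)} = - \frac{2}{3}$ ($Q{\left(A \right)} = \left(- \frac{1}{3}\right) 2 = - \frac{2}{3}$)
$O{\left(c,W \right)} = -18$ ($O{\left(c,W \right)} = 3 + \frac{1}{5} \left(-105\right) = 3 - 21 = -18$)
$L{\left(y,U \right)} = \frac{89}{6}$ ($L{\left(y,U \right)} = - \frac{\left(-41 - \frac{2}{3}\right) - -12}{2} = - \frac{- \frac{125}{3} + 12}{2} = \left(- \frac{1}{2}\right) \left(- \frac{89}{3}\right) = \frac{89}{6}$)
$a = \frac{1}{21125}$ ($a = \frac{1}{21143 - 18} = \frac{1}{21125} \approx 4.7337 \cdot 10^{-5}$)
$\frac{1}{a + L{\left(140,-263 \right)}} = \frac{1}{\frac{1}{21125} + \frac{89}{6}} = \frac{1}{\frac{1880131}{126750}} = \frac{126750}{1880131}$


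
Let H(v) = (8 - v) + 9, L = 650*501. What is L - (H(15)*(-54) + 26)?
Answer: 325732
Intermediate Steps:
L = 325650
H(v) = 17 - v
L - (H(15)*(-54) + 26) = 325650 - ((17 - 1*15)*(-54) + 26) = 325650 - ((17 - 15)*(-54) + 26) = 325650 - (2*(-54) + 26) = 325650 - (-108 + 26) = 325650 - 1*(-82) = 325650 + 82 = 325732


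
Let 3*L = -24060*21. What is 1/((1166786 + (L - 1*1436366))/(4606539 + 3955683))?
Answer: -1427037/73000 ≈ -19.548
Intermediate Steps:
L = -168420 (L = (-24060*21)/3 = (⅓)*(-505260) = -168420)
1/((1166786 + (L - 1*1436366))/(4606539 + 3955683)) = 1/((1166786 + (-168420 - 1*1436366))/(4606539 + 3955683)) = 1/((1166786 + (-168420 - 1436366))/8562222) = 1/((1166786 - 1604786)*(1/8562222)) = 1/(-438000*1/8562222) = 1/(-73000/1427037) = -1427037/73000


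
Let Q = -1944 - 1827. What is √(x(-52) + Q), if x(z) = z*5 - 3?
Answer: I*√4034 ≈ 63.514*I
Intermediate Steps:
Q = -3771
x(z) = -3 + 5*z (x(z) = 5*z - 3 = -3 + 5*z)
√(x(-52) + Q) = √((-3 + 5*(-52)) - 3771) = √((-3 - 260) - 3771) = √(-263 - 3771) = √(-4034) = I*√4034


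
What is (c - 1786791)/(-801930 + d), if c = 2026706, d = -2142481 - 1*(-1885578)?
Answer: -239915/1058833 ≈ -0.22658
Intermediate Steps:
d = -256903 (d = -2142481 + 1885578 = -256903)
(c - 1786791)/(-801930 + d) = (2026706 - 1786791)/(-801930 - 256903) = 239915/(-1058833) = 239915*(-1/1058833) = -239915/1058833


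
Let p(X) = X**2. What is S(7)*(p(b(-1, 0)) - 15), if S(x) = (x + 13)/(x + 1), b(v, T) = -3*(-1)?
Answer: -15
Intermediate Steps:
b(v, T) = 3
S(x) = (13 + x)/(1 + x)
S(7)*(p(b(-1, 0)) - 15) = ((13 + 7)/(1 + 7))*(3**2 - 15) = (20/8)*(9 - 15) = ((1/8)*20)*(-6) = (5/2)*(-6) = -15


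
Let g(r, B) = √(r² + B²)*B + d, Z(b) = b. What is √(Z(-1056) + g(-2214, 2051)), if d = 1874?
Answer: √(818 + 2051*√9108397) ≈ 2488.1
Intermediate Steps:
g(r, B) = 1874 + B*√(B² + r²) (g(r, B) = √(r² + B²)*B + 1874 = √(B² + r²)*B + 1874 = B*√(B² + r²) + 1874 = 1874 + B*√(B² + r²))
√(Z(-1056) + g(-2214, 2051)) = √(-1056 + (1874 + 2051*√(2051² + (-2214)²))) = √(-1056 + (1874 + 2051*√(4206601 + 4901796))) = √(-1056 + (1874 + 2051*√9108397)) = √(818 + 2051*√9108397)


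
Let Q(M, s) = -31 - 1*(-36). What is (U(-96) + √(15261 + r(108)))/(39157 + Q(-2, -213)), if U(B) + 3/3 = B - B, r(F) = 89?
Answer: -1/39162 + 5*√614/39162 ≈ 0.0031381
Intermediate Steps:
U(B) = -1 (U(B) = -1 + (B - B) = -1 + 0 = -1)
Q(M, s) = 5 (Q(M, s) = -31 + 36 = 5)
(U(-96) + √(15261 + r(108)))/(39157 + Q(-2, -213)) = (-1 + √(15261 + 89))/(39157 + 5) = (-1 + √15350)/39162 = (-1 + 5*√614)*(1/39162) = -1/39162 + 5*√614/39162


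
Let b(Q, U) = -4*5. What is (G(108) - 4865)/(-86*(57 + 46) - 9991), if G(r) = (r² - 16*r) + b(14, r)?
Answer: -5051/18849 ≈ -0.26797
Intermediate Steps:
b(Q, U) = -20
G(r) = -20 + r² - 16*r (G(r) = (r² - 16*r) - 20 = -20 + r² - 16*r)
(G(108) - 4865)/(-86*(57 + 46) - 9991) = ((-20 + 108² - 16*108) - 4865)/(-86*(57 + 46) - 9991) = ((-20 + 11664 - 1728) - 4865)/(-86*103 - 9991) = (9916 - 4865)/(-8858 - 9991) = 5051/(-18849) = 5051*(-1/18849) = -5051/18849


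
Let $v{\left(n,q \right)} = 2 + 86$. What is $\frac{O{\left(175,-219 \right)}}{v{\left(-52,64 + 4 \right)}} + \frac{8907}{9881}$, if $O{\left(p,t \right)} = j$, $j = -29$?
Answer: $\frac{497267}{869528} \approx 0.57188$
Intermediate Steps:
$O{\left(p,t \right)} = -29$
$v{\left(n,q \right)} = 88$
$\frac{O{\left(175,-219 \right)}}{v{\left(-52,64 + 4 \right)}} + \frac{8907}{9881} = - \frac{29}{88} + \frac{8907}{9881} = \frac{497267}{869528}$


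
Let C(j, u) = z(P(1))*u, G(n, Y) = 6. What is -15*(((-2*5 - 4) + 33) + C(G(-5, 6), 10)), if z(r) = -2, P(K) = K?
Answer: 15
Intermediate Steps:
C(j, u) = -2*u
-15*(((-2*5 - 4) + 33) + C(G(-5, 6), 10)) = -15*(((-2*5 - 4) + 33) - 2*10) = -15*(((-10 - 4) + 33) - 20) = -15*((-14 + 33) - 20) = -15*(19 - 20) = -15*(-1) = 15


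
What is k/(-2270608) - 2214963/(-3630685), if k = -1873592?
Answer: 1478966884753/1030482800810 ≈ 1.4352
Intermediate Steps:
k/(-2270608) - 2214963/(-3630685) = -1873592/(-2270608) - 2214963/(-3630685) = -1873592*(-1/2270608) - 2214963*(-1/3630685) = 234199/283826 + 2214963/3630685 = 1478966884753/1030482800810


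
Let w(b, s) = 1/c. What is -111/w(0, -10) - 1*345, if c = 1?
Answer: -456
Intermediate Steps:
w(b, s) = 1 (w(b, s) = 1/1 = 1)
-111/w(0, -10) - 1*345 = -111/1 - 1*345 = -111*1 - 345 = -111 - 345 = -456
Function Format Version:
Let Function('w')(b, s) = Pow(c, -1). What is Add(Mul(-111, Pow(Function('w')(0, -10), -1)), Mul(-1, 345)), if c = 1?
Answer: -456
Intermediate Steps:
Function('w')(b, s) = 1 (Function('w')(b, s) = Pow(1, -1) = 1)
Add(Mul(-111, Pow(Function('w')(0, -10), -1)), Mul(-1, 345)) = Add(Mul(-111, Pow(1, -1)), Mul(-1, 345)) = Add(Mul(-111, 1), -345) = Add(-111, -345) = -456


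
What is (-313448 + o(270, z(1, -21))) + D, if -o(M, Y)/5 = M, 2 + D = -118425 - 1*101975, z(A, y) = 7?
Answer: -535200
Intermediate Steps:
D = -220402 (D = -2 + (-118425 - 1*101975) = -2 + (-118425 - 101975) = -2 - 220400 = -220402)
o(M, Y) = -5*M
(-313448 + o(270, z(1, -21))) + D = (-313448 - 5*270) - 220402 = (-313448 - 1350) - 220402 = -314798 - 220402 = -535200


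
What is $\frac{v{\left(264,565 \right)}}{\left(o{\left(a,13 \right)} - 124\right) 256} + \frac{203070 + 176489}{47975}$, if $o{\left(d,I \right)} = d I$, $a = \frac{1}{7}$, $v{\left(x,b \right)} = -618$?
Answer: $\frac{146114761}{18422400} \approx 7.9314$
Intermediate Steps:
$a = \frac{1}{7} \approx 0.14286$
$o{\left(d,I \right)} = I d$
$\frac{v{\left(264,565 \right)}}{\left(o{\left(a,13 \right)} - 124\right) 256} + \frac{203070 + 176489}{47975} = - \frac{618}{\left(13 \cdot \frac{1}{7} - 124\right) 256} + \frac{203070 + 176489}{47975} = - \frac{618}{\left(\frac{13}{7} - 124\right) 256} + 379559 \cdot \frac{1}{47975} = - \frac{618}{\left(- \frac{855}{7}\right) 256} + \frac{379559}{47975} = - \frac{618}{- \frac{218880}{7}} + \frac{379559}{47975} = \left(-618\right) \left(- \frac{7}{218880}\right) + \frac{379559}{47975} = \frac{721}{36480} + \frac{379559}{47975} = \frac{146114761}{18422400}$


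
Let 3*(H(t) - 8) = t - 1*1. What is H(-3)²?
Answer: 400/9 ≈ 44.444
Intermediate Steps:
H(t) = 23/3 + t/3 (H(t) = 8 + (t - 1*1)/3 = 8 + (t - 1)/3 = 8 + (-1 + t)/3 = 8 + (-⅓ + t/3) = 23/3 + t/3)
H(-3)² = (23/3 + (⅓)*(-3))² = (23/3 - 1)² = (20/3)² = 400/9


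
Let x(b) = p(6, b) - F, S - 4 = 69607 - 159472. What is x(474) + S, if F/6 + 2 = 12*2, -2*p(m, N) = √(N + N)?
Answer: -89993 - √237 ≈ -90008.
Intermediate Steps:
p(m, N) = -√2*√N/2 (p(m, N) = -√(N + N)/2 = -√2*√N/2)
S = -89861 (S = 4 + (69607 - 159472) = 4 - 89865 = -89861)
F = 132 (F = -12 + 6*(12*2) = -12 + 6*24 = -12 + 144 = 132)
x(b) = -132 - √2*√b/2 (x(b) = -√2*√b/2 - 1*132 = -√2*√b/2 - 132 = -132 - √2*√b/2)
x(474) + S = (-132 - √2*√474/2) - 89861 = (-132 - √237) - 89861 = -89993 - √237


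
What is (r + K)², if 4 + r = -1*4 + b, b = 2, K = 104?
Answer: 9604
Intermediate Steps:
r = -6 (r = -4 + (-1*4 + 2) = -4 + (-4 + 2) = -4 - 2 = -6)
(r + K)² = (-6 + 104)² = 98² = 9604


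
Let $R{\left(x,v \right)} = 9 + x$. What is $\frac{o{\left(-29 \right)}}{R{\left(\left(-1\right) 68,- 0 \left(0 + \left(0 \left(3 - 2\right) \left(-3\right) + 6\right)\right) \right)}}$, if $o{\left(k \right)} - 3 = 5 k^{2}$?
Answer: $- \frac{4208}{59} \approx -71.322$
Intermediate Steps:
$o{\left(k \right)} = 3 + 5 k^{2}$
$\frac{o{\left(-29 \right)}}{R{\left(\left(-1\right) 68,- 0 \left(0 + \left(0 \left(3 - 2\right) \left(-3\right) + 6\right)\right) \right)}} = \frac{3 + 5 \left(-29\right)^{2}}{9 - 68} = \frac{3 + 5 \cdot 841}{9 - 68} = \frac{3 + 4205}{-59} = 4208 \left(- \frac{1}{59}\right) = - \frac{4208}{59}$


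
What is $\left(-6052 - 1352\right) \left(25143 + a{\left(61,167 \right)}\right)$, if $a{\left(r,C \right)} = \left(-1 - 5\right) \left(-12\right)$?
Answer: $-186691860$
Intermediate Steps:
$a{\left(r,C \right)} = 72$ ($a{\left(r,C \right)} = \left(-1 - 5\right) \left(-12\right) = \left(-6\right) \left(-12\right) = 72$)
$\left(-6052 - 1352\right) \left(25143 + a{\left(61,167 \right)}\right) = \left(-6052 - 1352\right) \left(25143 + 72\right) = \left(-7404\right) 25215 = -186691860$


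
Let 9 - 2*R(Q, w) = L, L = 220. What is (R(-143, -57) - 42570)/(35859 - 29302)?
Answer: -85351/13114 ≈ -6.5084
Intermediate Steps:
R(Q, w) = -211/2 (R(Q, w) = 9/2 - ½*220 = 9/2 - 110 = -211/2)
(R(-143, -57) - 42570)/(35859 - 29302) = (-211/2 - 42570)/(35859 - 29302) = -85351/2/6557 = -85351/2*1/6557 = -85351/13114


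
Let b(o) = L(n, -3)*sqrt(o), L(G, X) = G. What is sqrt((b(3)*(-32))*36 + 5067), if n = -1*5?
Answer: 3*sqrt(563 + 640*sqrt(3)) ≈ 122.65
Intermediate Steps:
n = -5
b(o) = -5*sqrt(o)
sqrt((b(3)*(-32))*36 + 5067) = sqrt((-5*sqrt(3)*(-32))*36 + 5067) = sqrt((160*sqrt(3))*36 + 5067) = sqrt(5760*sqrt(3) + 5067) = sqrt(5067 + 5760*sqrt(3))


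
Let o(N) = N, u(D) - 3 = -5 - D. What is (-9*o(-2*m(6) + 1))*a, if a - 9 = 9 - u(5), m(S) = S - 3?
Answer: 1125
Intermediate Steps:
m(S) = -3 + S
u(D) = -2 - D (u(D) = 3 + (-5 - D) = -2 - D)
a = 25 (a = 9 + (9 - (-2 - 1*5)) = 9 + (9 - (-2 - 5)) = 9 + (9 - 1*(-7)) = 9 + (9 + 7) = 9 + 16 = 25)
(-9*o(-2*m(6) + 1))*a = -9*(-2*(-3 + 6) + 1)*25 = -9*(-2*3 + 1)*25 = -9*(-6 + 1)*25 = -9*(-5)*25 = 45*25 = 1125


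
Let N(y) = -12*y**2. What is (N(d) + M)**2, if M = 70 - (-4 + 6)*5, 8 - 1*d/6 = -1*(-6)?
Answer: 2782224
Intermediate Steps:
d = 12 (d = 48 - (-6)*(-6) = 48 - 6*6 = 48 - 36 = 12)
M = 60 (M = 70 - 2*5 = 70 - 1*10 = 70 - 10 = 60)
(N(d) + M)**2 = (-12*12**2 + 60)**2 = (-12*144 + 60)**2 = (-1728 + 60)**2 = (-1668)**2 = 2782224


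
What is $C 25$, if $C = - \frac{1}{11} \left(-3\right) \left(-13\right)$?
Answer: $- \frac{975}{11} \approx -88.636$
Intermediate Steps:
$C = - \frac{39}{11}$ ($C = \left(-1\right) \frac{1}{11} \left(-3\right) \left(-13\right) = \left(- \frac{1}{11}\right) \left(-3\right) \left(-13\right) = \frac{3}{11} \left(-13\right) = - \frac{39}{11} \approx -3.5455$)
$C 25 = \left(- \frac{39}{11}\right) 25 = - \frac{975}{11}$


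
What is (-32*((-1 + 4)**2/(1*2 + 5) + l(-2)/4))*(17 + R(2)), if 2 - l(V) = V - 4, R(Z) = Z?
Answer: -13984/7 ≈ -1997.7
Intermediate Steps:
l(V) = 6 - V (l(V) = 2 - (V - 4) = 2 - (-4 + V) = 2 + (4 - V) = 6 - V)
(-32*((-1 + 4)**2/(1*2 + 5) + l(-2)/4))*(17 + R(2)) = (-32*((-1 + 4)**2/(1*2 + 5) + (6 - 1*(-2))/4))*(17 + 2) = -32*(3**2/(2 + 5) + (6 + 2)*(1/4))*19 = -32*(9/7 + 8*(1/4))*19 = -32*(9*(1/7) + 2)*19 = -32*(9/7 + 2)*19 = -32*23/7*19 = -736/7*19 = -13984/7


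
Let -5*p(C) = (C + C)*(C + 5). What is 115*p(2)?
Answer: -644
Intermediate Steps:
p(C) = -2*C*(5 + C)/5 (p(C) = -(C + C)*(C + 5)/5 = -2*C*(5 + C)/5)
115*p(2) = 115*(-⅖*2*(5 + 2)) = 115*(-⅖*2*7) = 115*(-28/5) = -644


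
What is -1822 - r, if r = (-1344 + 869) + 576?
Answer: -1923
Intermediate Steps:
r = 101 (r = -475 + 576 = 101)
-1822 - r = -1822 - 1*101 = -1822 - 101 = -1923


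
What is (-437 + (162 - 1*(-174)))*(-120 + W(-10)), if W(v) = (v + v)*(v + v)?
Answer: -28280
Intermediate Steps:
W(v) = 4*v² (W(v) = (2*v)*(2*v) = 4*v²)
(-437 + (162 - 1*(-174)))*(-120 + W(-10)) = (-437 + (162 - 1*(-174)))*(-120 + 4*(-10)²) = (-437 + (162 + 174))*(-120 + 4*100) = (-437 + 336)*(-120 + 400) = -101*280 = -28280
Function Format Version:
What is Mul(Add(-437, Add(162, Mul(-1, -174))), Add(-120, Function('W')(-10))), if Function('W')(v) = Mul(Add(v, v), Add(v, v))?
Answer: -28280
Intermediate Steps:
Function('W')(v) = Mul(4, Pow(v, 2)) (Function('W')(v) = Mul(Mul(2, v), Mul(2, v)) = Mul(4, Pow(v, 2)))
Mul(Add(-437, Add(162, Mul(-1, -174))), Add(-120, Function('W')(-10))) = Mul(Add(-437, Add(162, Mul(-1, -174))), Add(-120, Mul(4, Pow(-10, 2)))) = Mul(Add(-437, Add(162, 174)), Add(-120, Mul(4, 100))) = Mul(Add(-437, 336), Add(-120, 400)) = Mul(-101, 280) = -28280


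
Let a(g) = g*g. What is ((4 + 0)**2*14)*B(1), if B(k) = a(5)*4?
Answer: 22400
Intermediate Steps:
a(g) = g**2
B(k) = 100 (B(k) = 5**2*4 = 25*4 = 100)
((4 + 0)**2*14)*B(1) = ((4 + 0)**2*14)*100 = (4**2*14)*100 = (16*14)*100 = 224*100 = 22400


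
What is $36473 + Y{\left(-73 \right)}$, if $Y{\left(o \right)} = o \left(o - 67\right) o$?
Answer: $-709587$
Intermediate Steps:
$Y{\left(o \right)} = o^{2} \left(-67 + o\right)$ ($Y{\left(o \right)} = o \left(-67 + o\right) o = o^{2} \left(-67 + o\right)$)
$36473 + Y{\left(-73 \right)} = 36473 + \left(-73\right)^{2} \left(-67 - 73\right) = 36473 + 5329 \left(-140\right) = 36473 - 746060 = -709587$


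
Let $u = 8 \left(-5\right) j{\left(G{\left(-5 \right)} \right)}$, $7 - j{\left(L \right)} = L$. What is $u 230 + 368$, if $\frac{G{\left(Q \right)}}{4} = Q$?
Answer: $-248032$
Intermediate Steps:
$G{\left(Q \right)} = 4 Q$
$j{\left(L \right)} = 7 - L$
$u = -1080$ ($u = 8 \left(-5\right) \left(7 - 4 \left(-5\right)\right) = - 40 \left(7 - -20\right) = - 40 \left(7 + 20\right) = \left(-40\right) 27 = -1080$)
$u 230 + 368 = \left(-1080\right) 230 + 368 = -248400 + 368 = -248032$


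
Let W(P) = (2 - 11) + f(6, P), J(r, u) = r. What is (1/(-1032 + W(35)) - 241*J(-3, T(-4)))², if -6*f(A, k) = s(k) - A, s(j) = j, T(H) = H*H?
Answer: 20582726638761/39375625 ≈ 5.2273e+5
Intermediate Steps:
T(H) = H²
f(A, k) = -k/6 + A/6 (f(A, k) = -(k - A)/6 = -k/6 + A/6)
W(P) = -8 - P/6 (W(P) = (2 - 11) + (-P/6 + (⅙)*6) = -9 + (-P/6 + 1) = -9 + (1 - P/6) = -8 - P/6)
(1/(-1032 + W(35)) - 241*J(-3, T(-4)))² = (1/(-1032 + (-8 - ⅙*35)) - 241*(-3))² = (1/(-1032 + (-8 - 35/6)) + 723)² = (1/(-1032 - 83/6) + 723)² = (1/(-6275/6) + 723)² = (-6/6275 + 723)² = (4536819/6275)² = 20582726638761/39375625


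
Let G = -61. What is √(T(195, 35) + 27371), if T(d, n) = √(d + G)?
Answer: √(27371 + √134) ≈ 165.48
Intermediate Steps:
T(d, n) = √(-61 + d) (T(d, n) = √(d - 61) = √(-61 + d))
√(T(195, 35) + 27371) = √(√(-61 + 195) + 27371) = √(√134 + 27371) = √(27371 + √134)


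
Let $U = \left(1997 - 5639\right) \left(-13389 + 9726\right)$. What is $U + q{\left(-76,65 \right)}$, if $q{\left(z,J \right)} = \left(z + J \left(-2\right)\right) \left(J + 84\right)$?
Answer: $13309952$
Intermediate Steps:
$q{\left(z,J \right)} = \left(84 + J\right) \left(z - 2 J\right)$ ($q{\left(z,J \right)} = \left(z - 2 J\right) \left(84 + J\right) = \left(84 + J\right) \left(z - 2 J\right)$)
$U = 13340646$ ($U = \left(-3642\right) \left(-3663\right) = 13340646$)
$U + q{\left(-76,65 \right)} = 13340646 + \left(\left(-168\right) 65 - 2 \cdot 65^{2} + 84 \left(-76\right) + 65 \left(-76\right)\right) = 13340646 - 30694 = 13309952$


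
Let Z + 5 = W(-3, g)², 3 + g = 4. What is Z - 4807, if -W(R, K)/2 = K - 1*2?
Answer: -4808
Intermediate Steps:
g = 1 (g = -3 + 4 = 1)
W(R, K) = 4 - 2*K (W(R, K) = -2*(K - 1*2) = -2*(K - 2) = -2*(-2 + K) = 4 - 2*K)
Z = -1 (Z = -5 + (4 - 2*1)² = -5 + (4 - 2)² = -5 + 2² = -5 + 4 = -1)
Z - 4807 = -1 - 4807 = -4808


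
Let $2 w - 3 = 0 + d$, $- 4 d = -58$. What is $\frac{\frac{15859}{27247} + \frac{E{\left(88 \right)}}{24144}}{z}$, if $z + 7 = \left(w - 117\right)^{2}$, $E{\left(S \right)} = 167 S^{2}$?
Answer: $\frac{35620027952}{7704140828571} \approx 0.0046235$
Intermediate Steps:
$d = \frac{29}{2}$ ($d = \left(- \frac{1}{4}\right) \left(-58\right) = \frac{29}{2} \approx 14.5$)
$w = \frac{35}{4}$ ($w = \frac{3}{2} + \frac{0 + \frac{29}{2}}{2} = \frac{3}{2} + \frac{1}{2} \cdot \frac{29}{2} = \frac{3}{2} + \frac{29}{4} = \frac{35}{4} \approx 8.75$)
$z = \frac{187377}{16}$ ($z = -7 + \left(\frac{35}{4} - 117\right)^{2} = -7 + \left(- \frac{433}{4}\right)^{2} = -7 + \frac{187489}{16} = \frac{187377}{16} \approx 11711.0$)
$\frac{\frac{15859}{27247} + \frac{E{\left(88 \right)}}{24144}}{z} = \frac{\frac{15859}{27247} + \frac{167 \cdot 88^{2}}{24144}}{\frac{187377}{16}} = \left(15859 \cdot \frac{1}{27247} + 167 \cdot 7744 \cdot \frac{1}{24144}\right) \frac{16}{187377} = \left(\frac{15859}{27247} + 1293248 \cdot \frac{1}{24144}\right) \frac{16}{187377} = \left(\frac{15859}{27247} + \frac{80828}{1509}\right) \frac{16}{187377} = \frac{2226251747}{41115723} \cdot \frac{16}{187377} = \frac{35620027952}{7704140828571}$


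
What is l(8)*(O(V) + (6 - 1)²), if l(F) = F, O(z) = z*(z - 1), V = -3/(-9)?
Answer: 1784/9 ≈ 198.22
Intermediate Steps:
V = ⅓ (V = -3*(-⅑) = ⅓ ≈ 0.33333)
O(z) = z*(-1 + z)
l(8)*(O(V) + (6 - 1)²) = 8*((-1 + ⅓)/3 + (6 - 1)²) = 8*((⅓)*(-⅔) + 5²) = 8*(-2/9 + 25) = 8*(223/9) = 1784/9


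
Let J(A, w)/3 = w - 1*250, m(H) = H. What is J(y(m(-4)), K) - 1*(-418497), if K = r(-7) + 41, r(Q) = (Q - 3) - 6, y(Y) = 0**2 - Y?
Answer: 417822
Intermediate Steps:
y(Y) = -Y (y(Y) = 0 - Y = -Y)
r(Q) = -9 + Q (r(Q) = (-3 + Q) - 6 = -9 + Q)
K = 25 (K = (-9 - 7) + 41 = -16 + 41 = 25)
J(A, w) = -750 + 3*w (J(A, w) = 3*(w - 1*250) = 3*(w - 250) = 3*(-250 + w) = -750 + 3*w)
J(y(m(-4)), K) - 1*(-418497) = (-750 + 3*25) - 1*(-418497) = (-750 + 75) + 418497 = -675 + 418497 = 417822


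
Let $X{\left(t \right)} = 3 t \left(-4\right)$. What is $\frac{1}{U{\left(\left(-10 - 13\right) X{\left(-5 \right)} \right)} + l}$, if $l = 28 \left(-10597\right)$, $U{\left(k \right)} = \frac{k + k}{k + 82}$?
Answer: $- \frac{649}{192567304} \approx -3.3702 \cdot 10^{-6}$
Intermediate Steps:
$X{\left(t \right)} = - 12 t$
$U{\left(k \right)} = \frac{2 k}{82 + k}$
$l = -296716$
$\frac{1}{U{\left(\left(-10 - 13\right) X{\left(-5 \right)} \right)} + l} = \frac{1}{\frac{2 \left(-10 - 13\right) \left(\left(-12\right) \left(-5\right)\right)}{82 + \left(-10 - 13\right) \left(\left(-12\right) \left(-5\right)\right)} - 296716} = \frac{1}{\frac{2 \left(\left(-23\right) 60\right)}{82 - 1380} - 296716} = \frac{1}{2 \left(-1380\right) \frac{1}{82 - 1380} - 296716} = \frac{1}{2 \left(-1380\right) \frac{1}{-1298} - 296716} = \frac{1}{2 \left(-1380\right) \left(- \frac{1}{1298}\right) - 296716} = \frac{1}{\frac{1380}{649} - 296716} = \frac{1}{- \frac{192567304}{649}} = - \frac{649}{192567304}$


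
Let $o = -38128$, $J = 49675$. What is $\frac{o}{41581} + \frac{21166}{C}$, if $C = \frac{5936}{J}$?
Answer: $\frac{21859456176121}{123412408} \approx 1.7713 \cdot 10^{5}$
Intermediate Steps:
$C = \frac{5936}{49675} \approx 0.1195$
$\frac{o}{41581} + \frac{21166}{C} = - \frac{38128}{41581} + \frac{21166}{\frac{5936}{49675}} = \left(-38128\right) \frac{1}{41581} + 21166 \cdot \frac{49675}{5936} = - \frac{38128}{41581} + \frac{525710525}{2968} = \frac{21859456176121}{123412408}$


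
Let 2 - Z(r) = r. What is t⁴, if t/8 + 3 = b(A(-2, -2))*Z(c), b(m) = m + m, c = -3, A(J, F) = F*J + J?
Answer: 342102016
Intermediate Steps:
A(J, F) = J + F*J
Z(r) = 2 - r
b(m) = 2*m
t = 136 (t = -24 + 8*((2*(-2*(1 - 2)))*(2 - 1*(-3))) = -24 + 8*((2*(-2*(-1)))*(2 + 3)) = -24 + 8*((2*2)*5) = -24 + 8*(4*5) = -24 + 8*20 = -24 + 160 = 136)
t⁴ = 136⁴ = 342102016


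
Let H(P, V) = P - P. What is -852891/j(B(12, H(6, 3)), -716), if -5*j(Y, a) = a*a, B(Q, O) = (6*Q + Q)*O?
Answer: 4264455/512656 ≈ 8.3184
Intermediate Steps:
H(P, V) = 0
B(Q, O) = 7*O*Q (B(Q, O) = (7*Q)*O = 7*O*Q)
j(Y, a) = -a²/5 (j(Y, a) = -a*a/5 = -a²/5)
-852891/j(B(12, H(6, 3)), -716) = -852891/((-⅕*(-716)²)) = -852891/((-⅕*512656)) = -852891/(-512656/5) = -852891*(-5/512656) = 4264455/512656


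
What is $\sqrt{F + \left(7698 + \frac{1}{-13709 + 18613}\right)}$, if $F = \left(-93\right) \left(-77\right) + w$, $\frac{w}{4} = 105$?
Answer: $\frac{\sqrt{91861994042}}{2452} \approx 123.61$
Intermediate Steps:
$w = 420$ ($w = 4 \cdot 105 = 420$)
$F = 7581$ ($F = \left(-93\right) \left(-77\right) + 420 = 7161 + 420 = 7581$)
$\sqrt{F + \left(7698 + \frac{1}{-13709 + 18613}\right)} = \sqrt{7581 + \left(7698 + \frac{1}{-13709 + 18613}\right)} = \sqrt{7581 + \left(7698 + \frac{1}{4904}\right)} = \sqrt{7581 + \frac{37750993}{4904}} = \sqrt{\frac{74928217}{4904}} = \frac{\sqrt{91861994042}}{2452}$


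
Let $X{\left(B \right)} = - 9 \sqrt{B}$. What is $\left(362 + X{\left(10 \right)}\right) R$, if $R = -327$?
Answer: $-118374 + 2943 \sqrt{10} \approx -1.0907 \cdot 10^{5}$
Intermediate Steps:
$\left(362 + X{\left(10 \right)}\right) R = \left(362 - 9 \sqrt{10}\right) \left(-327\right) = -118374 + 2943 \sqrt{10}$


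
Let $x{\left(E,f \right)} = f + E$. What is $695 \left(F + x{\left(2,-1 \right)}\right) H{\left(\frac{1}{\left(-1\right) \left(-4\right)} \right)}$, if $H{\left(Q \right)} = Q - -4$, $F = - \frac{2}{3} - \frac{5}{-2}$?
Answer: $\frac{200855}{24} \approx 8369.0$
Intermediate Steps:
$x{\left(E,f \right)} = E + f$
$F = \frac{11}{6}$ ($F = \left(-2\right) \frac{1}{3} - - \frac{5}{2} = - \frac{2}{3} + \frac{5}{2} = \frac{11}{6} \approx 1.8333$)
$H{\left(Q \right)} = 4 + Q$ ($H{\left(Q \right)} = Q + 4 = 4 + Q$)
$695 \left(F + x{\left(2,-1 \right)}\right) H{\left(\frac{1}{\left(-1\right) \left(-4\right)} \right)} = 695 \left(\frac{11}{6} + \left(2 - 1\right)\right) \left(4 + \frac{1}{\left(-1\right) \left(-4\right)}\right) = 695 \left(\frac{11}{6} + 1\right) \left(4 + \frac{1}{4}\right) = 695 \frac{17 \left(4 + \frac{1}{4}\right)}{6} = 695 \cdot \frac{17}{6} \cdot \frac{17}{4} = 695 \cdot \frac{289}{24} = \frac{200855}{24}$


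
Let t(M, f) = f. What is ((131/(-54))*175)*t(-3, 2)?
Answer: -22925/27 ≈ -849.07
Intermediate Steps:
((131/(-54))*175)*t(-3, 2) = ((131/(-54))*175)*2 = ((131*(-1/54))*175)*2 = -131/54*175*2 = -22925/54*2 = -22925/27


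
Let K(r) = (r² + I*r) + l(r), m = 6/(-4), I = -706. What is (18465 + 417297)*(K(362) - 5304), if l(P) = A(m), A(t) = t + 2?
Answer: -56575634103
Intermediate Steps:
m = -3/2 (m = 6*(-¼) = -3/2 ≈ -1.5000)
A(t) = 2 + t
l(P) = ½ (l(P) = 2 - 3/2 = ½)
K(r) = ½ + r² - 706*r (K(r) = (r² - 706*r) + ½ = ½ + r² - 706*r)
(18465 + 417297)*(K(362) - 5304) = (18465 + 417297)*((½ + 362² - 706*362) - 5304) = 435762*((½ + 131044 - 255572) - 5304) = 435762*(-249055/2 - 5304) = 435762*(-259663/2) = -56575634103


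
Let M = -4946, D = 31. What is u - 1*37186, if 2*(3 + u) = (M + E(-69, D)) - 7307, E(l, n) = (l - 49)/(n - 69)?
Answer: -822965/19 ≈ -43314.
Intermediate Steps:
E(l, n) = (-49 + l)/(-69 + n)
u = -116431/19 (u = -3 + ((-4946 + (-49 - 69)/(-69 + 31)) - 7307)/2 = -3 + ((-4946 - 118/(-38)) - 7307)/2 = -3 + ((-4946 - 1/38*(-118)) - 7307)/2 = -3 + ((-4946 + 59/19) - 7307)/2 = -3 + (-93915/19 - 7307)/2 = -3 + (½)*(-232748/19) = -3 - 116374/19 = -116431/19 ≈ -6127.9)
u - 1*37186 = -116431/19 - 1*37186 = -116431/19 - 37186 = -822965/19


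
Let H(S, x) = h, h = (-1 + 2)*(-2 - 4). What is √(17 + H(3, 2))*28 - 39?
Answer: -39 + 28*√11 ≈ 53.865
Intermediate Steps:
h = -6 (h = 1*(-6) = -6)
H(S, x) = -6
√(17 + H(3, 2))*28 - 39 = √(17 - 6)*28 - 39 = √11*28 - 39 = 28*√11 - 39 = -39 + 28*√11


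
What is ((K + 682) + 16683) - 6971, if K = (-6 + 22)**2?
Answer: 10650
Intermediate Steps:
K = 256 (K = 16**2 = 256)
((K + 682) + 16683) - 6971 = ((256 + 682) + 16683) - 6971 = (938 + 16683) - 6971 = 17621 - 6971 = 10650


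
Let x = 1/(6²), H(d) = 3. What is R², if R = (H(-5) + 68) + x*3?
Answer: 727609/144 ≈ 5052.8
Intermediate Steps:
x = 1/36 ≈ 0.027778
R = 853/12 (R = (3 + 68) + (1/36)*3 = 71 + 1/12 = 853/12 ≈ 71.083)
R² = (853/12)² = 727609/144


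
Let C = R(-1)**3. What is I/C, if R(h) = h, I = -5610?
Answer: 5610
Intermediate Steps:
C = -1 (C = (-1)**3 = -1)
I/C = -5610/(-1) = -5610*(-1) = 5610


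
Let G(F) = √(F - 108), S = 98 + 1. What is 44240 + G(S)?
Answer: 44240 + 3*I ≈ 44240.0 + 3.0*I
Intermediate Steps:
S = 99
G(F) = √(-108 + F)
44240 + G(S) = 44240 + √(-108 + 99) = 44240 + √(-9) = 44240 + 3*I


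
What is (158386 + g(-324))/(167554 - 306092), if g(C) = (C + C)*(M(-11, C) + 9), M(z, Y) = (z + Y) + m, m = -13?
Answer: -189029/69269 ≈ -2.7289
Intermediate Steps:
M(z, Y) = -13 + Y + z (M(z, Y) = (z + Y) - 13 = (Y + z) - 13 = -13 + Y + z)
g(C) = 2*C*(-15 + C) (g(C) = (C + C)*((-13 + C - 11) + 9) = (2*C)*((-24 + C) + 9) = (2*C)*(-15 + C) = 2*C*(-15 + C))
(158386 + g(-324))/(167554 - 306092) = (158386 + 2*(-324)*(-15 - 324))/(167554 - 306092) = (158386 + 2*(-324)*(-339))/(-138538) = (158386 + 219672)*(-1/138538) = 378058*(-1/138538) = -189029/69269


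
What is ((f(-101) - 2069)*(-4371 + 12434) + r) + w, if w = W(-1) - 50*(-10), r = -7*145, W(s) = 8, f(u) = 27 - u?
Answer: -15650790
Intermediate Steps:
r = -1015
w = 508 (w = 8 - 50*(-10) = 8 + 500 = 508)
((f(-101) - 2069)*(-4371 + 12434) + r) + w = (((27 - 1*(-101)) - 2069)*(-4371 + 12434) - 1015) + 508 = (((27 + 101) - 2069)*8063 - 1015) + 508 = ((128 - 2069)*8063 - 1015) + 508 = (-1941*8063 - 1015) + 508 = (-15650283 - 1015) + 508 = -15651298 + 508 = -15650790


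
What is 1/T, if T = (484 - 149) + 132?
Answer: 1/467 ≈ 0.0021413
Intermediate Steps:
T = 467 (T = 335 + 132 = 467)
1/T = 1/467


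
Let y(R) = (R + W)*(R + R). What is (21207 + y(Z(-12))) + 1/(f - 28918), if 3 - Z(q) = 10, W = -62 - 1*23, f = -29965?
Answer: 1324573084/58883 ≈ 22495.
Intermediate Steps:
W = -85 (W = -62 - 23 = -85)
Z(q) = -7 (Z(q) = 3 - 1*10 = 3 - 10 = -7)
y(R) = 2*R*(-85 + R) (y(R) = (R - 85)*(R + R) = (-85 + R)*(2*R) = 2*R*(-85 + R))
(21207 + y(Z(-12))) + 1/(f - 28918) = (21207 + 2*(-7)*(-85 - 7)) + 1/(-29965 - 28918) = (21207 + 2*(-7)*(-92)) + 1/(-58883) = (21207 + 1288) - 1/58883 = 22495 - 1/58883 = 1324573084/58883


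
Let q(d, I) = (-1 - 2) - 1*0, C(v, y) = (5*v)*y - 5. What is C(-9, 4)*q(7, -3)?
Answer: 555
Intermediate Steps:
C(v, y) = -5 + 5*v*y (C(v, y) = 5*v*y - 5 = -5 + 5*v*y)
q(d, I) = -3 (q(d, I) = -3 + 0 = -3)
C(-9, 4)*q(7, -3) = (-5 + 5*(-9)*4)*(-3) = (-5 - 180)*(-3) = -185*(-3) = 555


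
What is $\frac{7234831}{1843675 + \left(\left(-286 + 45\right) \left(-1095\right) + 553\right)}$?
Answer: $\frac{7234831}{2108123} \approx 3.4319$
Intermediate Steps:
$\frac{7234831}{1843675 + \left(\left(-286 + 45\right) \left(-1095\right) + 553\right)} = \frac{7234831}{1843675 + \left(\left(-241\right) \left(-1095\right) + 553\right)} = \frac{7234831}{1843675 + \left(263895 + 553\right)} = \frac{7234831}{1843675 + 264448} = \frac{7234831}{2108123}$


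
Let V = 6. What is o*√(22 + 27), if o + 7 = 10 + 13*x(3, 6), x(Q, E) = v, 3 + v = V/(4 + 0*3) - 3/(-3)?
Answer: -49/2 ≈ -24.500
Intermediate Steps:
v = -½ (v = -3 + (6/(4 + 0*3) - 3/(-3)) = -3 + (6/(4 + 0) - 3*(-⅓)) = -3 + (6/4 + 1) = -3 + (6*(¼) + 1) = -3 + (3/2 + 1) = -3 + 5/2 = -½ ≈ -0.50000)
x(Q, E) = -½
o = -7/2 (o = -7 + (10 + 13*(-½)) = -7 + (10 - 13/2) = -7 + 7/2 = -7/2 ≈ -3.5000)
o*√(22 + 27) = -7*√(22 + 27)/2 = -7*√49/2 = -7/2*7 = -49/2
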